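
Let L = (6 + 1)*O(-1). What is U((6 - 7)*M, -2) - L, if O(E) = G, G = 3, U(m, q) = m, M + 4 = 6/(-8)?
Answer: -65/4 ≈ -16.250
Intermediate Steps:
M = -19/4 (M = -4 + 6/(-8) = -4 + 6*(-⅛) = -4 - ¾ = -19/4 ≈ -4.7500)
O(E) = 3
L = 21 (L = (6 + 1)*3 = 7*3 = 21)
U((6 - 7)*M, -2) - L = (6 - 7)*(-19/4) - 1*21 = -1*(-19/4) - 21 = 19/4 - 21 = -65/4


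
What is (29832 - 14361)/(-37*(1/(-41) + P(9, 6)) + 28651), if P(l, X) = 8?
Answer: 634311/1162592 ≈ 0.54560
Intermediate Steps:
(29832 - 14361)/(-37*(1/(-41) + P(9, 6)) + 28651) = (29832 - 14361)/(-37*(1/(-41) + 8) + 28651) = 15471/(-37*(-1/41 + 8) + 28651) = 15471/(-37*327/41 + 28651) = 15471/(-12099/41 + 28651) = 15471/(1162592/41) = 15471*(41/1162592) = 634311/1162592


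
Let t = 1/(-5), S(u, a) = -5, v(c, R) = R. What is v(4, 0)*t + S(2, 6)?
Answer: -5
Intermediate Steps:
t = -1/5 ≈ -0.20000
v(4, 0)*t + S(2, 6) = 0*(-1/5) - 5 = 0 - 5 = -5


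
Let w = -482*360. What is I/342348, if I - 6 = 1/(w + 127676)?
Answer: 275063/15694601712 ≈ 1.7526e-5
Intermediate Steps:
w = -173520
I = 275063/45844 (I = 6 + 1/(-173520 + 127676) = 6 + 1/(-45844) = 6 - 1/45844 = 275063/45844 ≈ 6.0000)
I/342348 = (275063/45844)/342348 = (275063/45844)*(1/342348) = 275063/15694601712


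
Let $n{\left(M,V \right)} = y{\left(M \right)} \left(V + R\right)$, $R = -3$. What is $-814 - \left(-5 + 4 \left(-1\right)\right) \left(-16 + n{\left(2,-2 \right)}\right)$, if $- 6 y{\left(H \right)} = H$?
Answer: $-943$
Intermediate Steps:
$y{\left(H \right)} = - \frac{H}{6}$
$n{\left(M,V \right)} = - \frac{M \left(-3 + V\right)}{6}$ ($n{\left(M,V \right)} = - \frac{M}{6} \left(V - 3\right) = - \frac{M}{6} \left(-3 + V\right) = - \frac{M \left(-3 + V\right)}{6}$)
$-814 - \left(-5 + 4 \left(-1\right)\right) \left(-16 + n{\left(2,-2 \right)}\right) = -814 - \left(-5 + 4 \left(-1\right)\right) \left(-16 + \frac{1}{6} \cdot 2 \left(3 - -2\right)\right) = -814 - \left(-5 - 4\right) \left(-16 + \frac{1}{6} \cdot 2 \left(3 + 2\right)\right) = -814 - - 9 \left(-16 + \frac{1}{6} \cdot 2 \cdot 5\right) = -814 - - 9 \left(-16 + \frac{5}{3}\right) = -814 - \left(-9\right) \left(- \frac{43}{3}\right) = -814 - 129 = -943$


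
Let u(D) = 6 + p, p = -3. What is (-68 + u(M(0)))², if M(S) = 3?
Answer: 4225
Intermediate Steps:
u(D) = 3 (u(D) = 6 - 3 = 3)
(-68 + u(M(0)))² = (-68 + 3)² = (-65)² = 4225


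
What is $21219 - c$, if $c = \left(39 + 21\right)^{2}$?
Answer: $17619$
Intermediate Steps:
$c = 3600$ ($c = 60^{2} = 3600$)
$21219 - c = 21219 - 3600 = 17619$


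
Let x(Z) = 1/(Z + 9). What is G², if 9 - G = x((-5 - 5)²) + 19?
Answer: 1190281/11881 ≈ 100.18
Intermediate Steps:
x(Z) = 1/(9 + Z)
G = -1091/109 (G = 9 - (1/(9 + (-5 - 5)²) + 19) = 9 - (1/(9 + (-10)²) + 19) = 9 - (1/(9 + 100) + 19) = 9 - (1/109 + 19) = 9 - 1*2072/109 = 9 - 2072/109 = -1091/109 ≈ -10.009)
G² = (-1091/109)² = 1190281/11881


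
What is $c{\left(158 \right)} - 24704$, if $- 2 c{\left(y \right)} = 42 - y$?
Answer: $-24646$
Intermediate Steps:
$c{\left(y \right)} = -21 + \frac{y}{2}$ ($c{\left(y \right)} = - \frac{42 - y}{2} = -21 + \frac{y}{2}$)
$c{\left(158 \right)} - 24704 = \left(-21 + \frac{1}{2} \cdot 158\right) - 24704 = \left(-21 + 79\right) - 24704 = 58 - 24704 = -24646$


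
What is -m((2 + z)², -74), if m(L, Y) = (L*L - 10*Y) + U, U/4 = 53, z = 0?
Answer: -968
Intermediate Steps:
U = 212 (U = 4*53 = 212)
m(L, Y) = 212 + L² - 10*Y (m(L, Y) = (L*L - 10*Y) + 212 = (L² - 10*Y) + 212 = 212 + L² - 10*Y)
-m((2 + z)², -74) = -(212 + ((2 + 0)²)² - 10*(-74)) = -(212 + (2²)² + 740) = -(212 + 4² + 740) = -(212 + 16 + 740) = -1*968 = -968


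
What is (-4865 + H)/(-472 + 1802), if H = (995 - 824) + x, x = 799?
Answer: -41/14 ≈ -2.9286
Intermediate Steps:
H = 970 (H = (995 - 824) + 799 = 171 + 799 = 970)
(-4865 + H)/(-472 + 1802) = (-4865 + 970)/(-472 + 1802) = -3895/1330 = -3895*1/1330 = -41/14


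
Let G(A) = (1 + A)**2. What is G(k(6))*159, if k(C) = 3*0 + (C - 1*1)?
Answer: 5724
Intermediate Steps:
k(C) = -1 + C (k(C) = 0 + (C - 1) = 0 + (-1 + C) = -1 + C)
G(k(6))*159 = (1 + (-1 + 6))**2*159 = (1 + 5)**2*159 = 6**2*159 = 36*159 = 5724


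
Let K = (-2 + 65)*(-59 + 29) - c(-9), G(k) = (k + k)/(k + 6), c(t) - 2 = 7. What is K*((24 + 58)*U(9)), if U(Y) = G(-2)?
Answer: 155718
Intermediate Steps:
c(t) = 9 (c(t) = 2 + 7 = 9)
G(k) = 2*k/(6 + k) (G(k) = (2*k)/(6 + k) = 2*k/(6 + k))
U(Y) = -1 (U(Y) = 2*(-2)/(6 - 2) = 2*(-2)/4 = 2*(-2)*(1/4) = -1)
K = -1899 (K = (-2 + 65)*(-59 + 29) - 1*9 = 63*(-30) - 9 = -1890 - 9 = -1899)
K*((24 + 58)*U(9)) = -1899*(24 + 58)*(-1) = -155718*(-1) = -1899*(-82) = 155718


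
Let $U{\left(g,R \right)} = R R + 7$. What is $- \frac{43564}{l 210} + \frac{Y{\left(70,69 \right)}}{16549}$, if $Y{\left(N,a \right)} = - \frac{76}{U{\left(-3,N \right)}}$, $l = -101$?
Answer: $\frac{13299451462}{6475105455} \approx 2.0539$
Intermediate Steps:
$U{\left(g,R \right)} = 7 + R^{2}$ ($U{\left(g,R \right)} = R^{2} + 7 = 7 + R^{2}$)
$Y{\left(N,a \right)} = - \frac{76}{7 + N^{2}}$
$- \frac{43564}{l 210} + \frac{Y{\left(70,69 \right)}}{16549} = - \frac{43564}{\left(-101\right) 210} + \frac{\left(-76\right) \frac{1}{7 + 70^{2}}}{16549} = - \frac{43564}{-21210} + - \frac{76}{7 + 4900} \cdot \frac{1}{16549} = \left(-43564\right) \left(- \frac{1}{21210}\right) + - \frac{76}{4907} \cdot \frac{1}{16549} = \frac{21782}{10605} + \left(-76\right) \frac{1}{4907} \cdot \frac{1}{16549} = \frac{21782}{10605} - \frac{4}{4273997} = \frac{13299451462}{6475105455}$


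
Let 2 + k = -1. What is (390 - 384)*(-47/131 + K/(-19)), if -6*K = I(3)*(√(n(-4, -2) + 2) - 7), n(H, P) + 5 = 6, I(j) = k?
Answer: -2607/2489 - 3*√3/19 ≈ -1.3209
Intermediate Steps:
k = -3 (k = -2 - 1 = -3)
I(j) = -3
n(H, P) = 1 (n(H, P) = -5 + 6 = 1)
K = -7/2 + √3/2 (K = -(-1)*(√(1 + 2) - 7)/2 = -(-1)*(√3 - 7)/2 = -(-1)*(-7 + √3)/2 = -(21 - 3*√3)/6 = -7/2 + √3/2 ≈ -2.6340)
(390 - 384)*(-47/131 + K/(-19)) = (390 - 384)*(-47/131 + (-7/2 + √3/2)/(-19)) = 6*(-47*1/131 + (-7/2 + √3/2)*(-1/19)) = 6*(-47/131 + (7/38 - √3/38)) = 6*(-869/4978 - √3/38) = -2607/2489 - 3*√3/19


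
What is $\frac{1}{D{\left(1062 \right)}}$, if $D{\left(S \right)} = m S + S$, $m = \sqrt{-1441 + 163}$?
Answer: $\frac{1}{1358298} - \frac{i \sqrt{142}}{452766} \approx 7.3622 \cdot 10^{-7} - 2.6319 \cdot 10^{-5} i$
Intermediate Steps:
$m = 3 i \sqrt{142}$ ($m = \sqrt{-1278} = 3 i \sqrt{142} \approx 35.749 i$)
$D{\left(S \right)} = S + 3 i S \sqrt{142}$ ($D{\left(S \right)} = 3 i \sqrt{142} S + S = 3 i S \sqrt{142} + S = S + 3 i S \sqrt{142}$)
$\frac{1}{D{\left(1062 \right)}} = \frac{1}{1062 \left(1 + 3 i \sqrt{142}\right)} = \frac{1}{1062 + 3186 i \sqrt{142}}$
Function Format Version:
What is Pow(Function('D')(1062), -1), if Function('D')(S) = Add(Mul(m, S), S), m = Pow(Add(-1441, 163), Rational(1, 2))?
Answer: Add(Rational(1, 1358298), Mul(Rational(-1, 452766), I, Pow(142, Rational(1, 2)))) ≈ Add(7.3622e-7, Mul(-2.6319e-5, I))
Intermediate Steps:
m = Mul(3, I, Pow(142, Rational(1, 2))) (m = Pow(-1278, Rational(1, 2)) = Mul(3, I, Pow(142, Rational(1, 2))) ≈ Mul(35.749, I))
Function('D')(S) = Add(S, Mul(3, I, S, Pow(142, Rational(1, 2)))) (Function('D')(S) = Add(Mul(Mul(3, I, Pow(142, Rational(1, 2))), S), S) = Add(Mul(3, I, S, Pow(142, Rational(1, 2))), S) = Add(S, Mul(3, I, S, Pow(142, Rational(1, 2)))))
Pow(Function('D')(1062), -1) = Pow(Mul(1062, Add(1, Mul(3, I, Pow(142, Rational(1, 2))))), -1) = Pow(Add(1062, Mul(3186, I, Pow(142, Rational(1, 2)))), -1)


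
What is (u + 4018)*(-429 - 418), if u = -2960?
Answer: -896126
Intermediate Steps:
(u + 4018)*(-429 - 418) = (-2960 + 4018)*(-429 - 418) = 1058*(-847) = -896126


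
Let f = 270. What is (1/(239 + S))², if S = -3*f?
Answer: 1/326041 ≈ 3.0671e-6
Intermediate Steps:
S = -810 (S = -3*270 = -810)
(1/(239 + S))² = (1/(239 - 810))² = (1/(-571))² = (-1/571)² = 1/326041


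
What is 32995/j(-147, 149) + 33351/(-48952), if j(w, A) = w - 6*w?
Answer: 318131651/7195944 ≈ 44.210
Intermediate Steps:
j(w, A) = -5*w
32995/j(-147, 149) + 33351/(-48952) = 32995/((-5*(-147))) + 33351/(-48952) = 32995/735 + 33351*(-1/48952) = 32995*(1/735) - 33351/48952 = 6599/147 - 33351/48952 = 318131651/7195944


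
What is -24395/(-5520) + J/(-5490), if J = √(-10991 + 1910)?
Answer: 4879/1104 - I*√1009/1830 ≈ 4.4194 - 0.017358*I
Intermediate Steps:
J = 3*I*√1009 (J = √(-9081) = 3*I*√1009 ≈ 95.294*I)
-24395/(-5520) + J/(-5490) = -24395/(-5520) + (3*I*√1009)/(-5490) = -24395*(-1/5520) + (3*I*√1009)*(-1/5490) = 4879/1104 - I*√1009/1830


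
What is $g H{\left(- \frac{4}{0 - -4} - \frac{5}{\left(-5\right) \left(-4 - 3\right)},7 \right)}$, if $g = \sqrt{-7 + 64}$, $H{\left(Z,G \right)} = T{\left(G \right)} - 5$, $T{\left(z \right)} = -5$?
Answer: $- 10 \sqrt{57} \approx -75.498$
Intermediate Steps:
$H{\left(Z,G \right)} = -10$ ($H{\left(Z,G \right)} = -5 - 5 = -10$)
$g = \sqrt{57} \approx 7.5498$
$g H{\left(- \frac{4}{0 - -4} - \frac{5}{\left(-5\right) \left(-4 - 3\right)},7 \right)} = \sqrt{57} \left(-10\right) = - 10 \sqrt{57}$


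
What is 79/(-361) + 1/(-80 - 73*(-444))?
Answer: -5366267/24523452 ≈ -0.21882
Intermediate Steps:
79/(-361) + 1/(-80 - 73*(-444)) = 79*(-1/361) - 1/444/(-153) = -79/361 - 1/153*(-1/444) = -79/361 + 1/67932 = -5366267/24523452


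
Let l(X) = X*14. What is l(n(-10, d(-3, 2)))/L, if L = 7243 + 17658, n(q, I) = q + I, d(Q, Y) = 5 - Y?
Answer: -98/24901 ≈ -0.0039356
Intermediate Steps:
n(q, I) = I + q
l(X) = 14*X
L = 24901
l(n(-10, d(-3, 2)))/L = (14*((5 - 1*2) - 10))/24901 = (14*((5 - 2) - 10))*(1/24901) = (14*(3 - 10))*(1/24901) = (14*(-7))*(1/24901) = -98*1/24901 = -98/24901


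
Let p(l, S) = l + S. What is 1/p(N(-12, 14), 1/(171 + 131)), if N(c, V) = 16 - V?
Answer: 302/605 ≈ 0.49917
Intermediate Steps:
p(l, S) = S + l
1/p(N(-12, 14), 1/(171 + 131)) = 1/(1/(171 + 131) + (16 - 1*14)) = 1/(1/302 + (16 - 14)) = 1/(1/302 + 2) = 1/(605/302) = 302/605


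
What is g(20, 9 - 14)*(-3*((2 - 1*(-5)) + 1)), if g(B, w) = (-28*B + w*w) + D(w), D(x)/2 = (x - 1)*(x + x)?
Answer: 9960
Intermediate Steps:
D(x) = 4*x*(-1 + x) (D(x) = 2*((x - 1)*(x + x)) = 2*((-1 + x)*(2*x)) = 2*(2*x*(-1 + x)) = 4*x*(-1 + x))
g(B, w) = w² - 28*B + 4*w*(-1 + w) (g(B, w) = (-28*B + w*w) + 4*w*(-1 + w) = (-28*B + w²) + 4*w*(-1 + w) = (w² - 28*B) + 4*w*(-1 + w) = w² - 28*B + 4*w*(-1 + w))
g(20, 9 - 14)*(-3*((2 - 1*(-5)) + 1)) = (-28*20 - 4*(9 - 14) + 5*(9 - 14)²)*(-3*((2 - 1*(-5)) + 1)) = (-560 - 4*(-5) + 5*(-5)²)*(-3*((2 + 5) + 1)) = (-560 + 20 + 5*25)*(-3*(7 + 1)) = (-560 + 20 + 125)*(-3*8) = -415*(-24) = 9960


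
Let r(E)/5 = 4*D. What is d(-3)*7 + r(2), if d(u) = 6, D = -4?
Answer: -38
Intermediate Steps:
r(E) = -80 (r(E) = 5*(4*(-4)) = 5*(-16) = -80)
d(-3)*7 + r(2) = 6*7 - 80 = 42 - 80 = -38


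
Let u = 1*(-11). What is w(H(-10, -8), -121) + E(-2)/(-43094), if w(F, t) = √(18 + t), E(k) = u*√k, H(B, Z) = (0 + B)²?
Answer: I*(√103 + 11*√2/43094) ≈ 10.149*I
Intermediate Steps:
u = -11
H(B, Z) = B²
E(k) = -11*√k
w(H(-10, -8), -121) + E(-2)/(-43094) = √(18 - 121) - 11*I*√2/(-43094) = √(-103) - 11*I*√2*(-1/43094) = I*√103 - 11*I*√2*(-1/43094) = I*√103 + 11*I*√2/43094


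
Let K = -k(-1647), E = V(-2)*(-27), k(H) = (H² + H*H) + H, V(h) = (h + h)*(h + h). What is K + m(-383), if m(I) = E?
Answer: -5424003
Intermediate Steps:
V(h) = 4*h² (V(h) = (2*h)*(2*h) = 4*h²)
k(H) = H + 2*H² (k(H) = (H² + H²) + H = 2*H² + H = H + 2*H²)
E = -432 (E = (4*(-2)²)*(-27) = (4*4)*(-27) = 16*(-27) = -432)
m(I) = -432
K = -5423571 (K = -(-1647)*(1 + 2*(-1647)) = -(-1647)*(1 - 3294) = -(-1647)*(-3293) = -1*5423571 = -5423571)
K + m(-383) = -5423571 - 432 = -5424003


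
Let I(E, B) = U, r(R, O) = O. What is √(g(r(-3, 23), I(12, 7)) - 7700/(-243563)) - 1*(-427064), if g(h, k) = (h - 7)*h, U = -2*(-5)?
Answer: 427064 + 6*√606464319547/243563 ≈ 4.2708e+5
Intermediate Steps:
U = 10
I(E, B) = 10
g(h, k) = h*(-7 + h) (g(h, k) = (-7 + h)*h = h*(-7 + h))
√(g(r(-3, 23), I(12, 7)) - 7700/(-243563)) - 1*(-427064) = √(23*(-7 + 23) - 7700/(-243563)) - 1*(-427064) = √(23*16 - 7700*(-1/243563)) + 427064 = √(368 + 7700/243563) + 427064 = √(89638884/243563) + 427064 = 6*√606464319547/243563 + 427064 = 427064 + 6*√606464319547/243563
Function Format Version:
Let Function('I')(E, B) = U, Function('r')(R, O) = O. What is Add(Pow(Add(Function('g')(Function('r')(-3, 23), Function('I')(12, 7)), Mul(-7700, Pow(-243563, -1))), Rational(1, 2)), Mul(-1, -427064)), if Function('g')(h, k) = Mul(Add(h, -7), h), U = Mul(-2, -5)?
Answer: Add(427064, Mul(Rational(6, 243563), Pow(606464319547, Rational(1, 2)))) ≈ 4.2708e+5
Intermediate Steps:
U = 10
Function('I')(E, B) = 10
Function('g')(h, k) = Mul(h, Add(-7, h)) (Function('g')(h, k) = Mul(Add(-7, h), h) = Mul(h, Add(-7, h)))
Add(Pow(Add(Function('g')(Function('r')(-3, 23), Function('I')(12, 7)), Mul(-7700, Pow(-243563, -1))), Rational(1, 2)), Mul(-1, -427064)) = Add(Pow(Add(Mul(23, Add(-7, 23)), Mul(-7700, Pow(-243563, -1))), Rational(1, 2)), Mul(-1, -427064)) = Add(Pow(Add(Mul(23, 16), Mul(-7700, Rational(-1, 243563))), Rational(1, 2)), 427064) = Add(Pow(Add(368, Rational(7700, 243563)), Rational(1, 2)), 427064) = Add(Pow(Rational(89638884, 243563), Rational(1, 2)), 427064) = Add(Mul(Rational(6, 243563), Pow(606464319547, Rational(1, 2))), 427064) = Add(427064, Mul(Rational(6, 243563), Pow(606464319547, Rational(1, 2))))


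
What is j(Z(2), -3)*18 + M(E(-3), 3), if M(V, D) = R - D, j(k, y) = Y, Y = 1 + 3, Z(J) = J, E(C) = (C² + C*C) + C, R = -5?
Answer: 64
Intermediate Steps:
E(C) = C + 2*C² (E(C) = (C² + C²) + C = 2*C² + C = C + 2*C²)
Y = 4
j(k, y) = 4
M(V, D) = -5 - D
j(Z(2), -3)*18 + M(E(-3), 3) = 4*18 + (-5 - 1*3) = 72 + (-5 - 3) = 72 - 8 = 64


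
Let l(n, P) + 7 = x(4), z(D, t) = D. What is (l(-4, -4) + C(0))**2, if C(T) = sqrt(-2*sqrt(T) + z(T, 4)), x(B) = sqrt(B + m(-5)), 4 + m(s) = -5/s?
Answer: 36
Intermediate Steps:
m(s) = -4 - 5/s
x(B) = sqrt(-3 + B) (x(B) = sqrt(B + (-4 - 5/(-5))) = sqrt(B + (-4 - 5*(-1/5))) = sqrt(B + (-4 + 1)) = sqrt(B - 3) = sqrt(-3 + B))
l(n, P) = -6 (l(n, P) = -7 + sqrt(-3 + 4) = -7 + sqrt(1) = -7 + 1 = -6)
C(T) = sqrt(T - 2*sqrt(T)) (C(T) = sqrt(-2*sqrt(T) + T) = sqrt(T - 2*sqrt(T)))
(l(-4, -4) + C(0))**2 = (-6 + sqrt(0 - 2*sqrt(0)))**2 = (-6 + sqrt(0 - 2*0))**2 = (-6 + sqrt(0 + 0))**2 = (-6 + sqrt(0))**2 = (-6 + 0)**2 = (-6)**2 = 36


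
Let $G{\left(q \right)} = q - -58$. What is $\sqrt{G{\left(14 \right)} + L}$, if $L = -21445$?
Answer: $i \sqrt{21373} \approx 146.2 i$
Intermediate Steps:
$G{\left(q \right)} = 58 + q$ ($G{\left(q \right)} = q + 58 = 58 + q$)
$\sqrt{G{\left(14 \right)} + L} = \sqrt{\left(58 + 14\right) - 21445} = \sqrt{72 - 21445} = \sqrt{-21373} = i \sqrt{21373}$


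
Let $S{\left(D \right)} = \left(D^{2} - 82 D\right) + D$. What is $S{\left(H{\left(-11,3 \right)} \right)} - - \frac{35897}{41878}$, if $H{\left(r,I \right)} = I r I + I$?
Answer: $\frac{711626873}{41878} \approx 16993.0$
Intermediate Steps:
$H{\left(r,I \right)} = I + r I^{2}$ ($H{\left(r,I \right)} = r I^{2} + I = I + r I^{2}$)
$S{\left(D \right)} = D^{2} - 81 D$
$S{\left(H{\left(-11,3 \right)} \right)} - - \frac{35897}{41878} = 3 \left(1 + 3 \left(-11\right)\right) \left(-81 + 3 \left(1 + 3 \left(-11\right)\right)\right) - - \frac{35897}{41878} = 3 \left(1 - 33\right) \left(-81 + 3 \left(1 - 33\right)\right) - \left(-35897\right) \frac{1}{41878} = 3 \left(-32\right) \left(-81 + 3 \left(-32\right)\right) - - \frac{35897}{41878} = - 96 \left(-81 - 96\right) + \frac{35897}{41878} = \left(-96\right) \left(-177\right) + \frac{35897}{41878} = 16992 + \frac{35897}{41878} = \frac{711626873}{41878}$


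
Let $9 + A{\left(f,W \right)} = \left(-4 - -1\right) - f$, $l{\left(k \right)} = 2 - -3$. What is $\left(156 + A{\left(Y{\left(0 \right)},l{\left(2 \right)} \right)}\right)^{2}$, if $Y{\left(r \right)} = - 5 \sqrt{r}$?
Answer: $20736$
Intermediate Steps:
$l{\left(k \right)} = 5$ ($l{\left(k \right)} = 2 + 3 = 5$)
$A{\left(f,W \right)} = -12 - f$ ($A{\left(f,W \right)} = -9 - \left(3 + f\right) = -12 - f$)
$\left(156 + A{\left(Y{\left(0 \right)},l{\left(2 \right)} \right)}\right)^{2} = \left(156 - \left(12 - 5 \sqrt{0}\right)\right)^{2} = \left(156 - \left(12 - 0\right)\right)^{2} = \left(156 - 12\right)^{2} = 144^{2} = 20736$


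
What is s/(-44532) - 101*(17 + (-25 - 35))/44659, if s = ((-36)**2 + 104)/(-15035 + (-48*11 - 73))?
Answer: 378012954667/3887020842246 ≈ 0.097250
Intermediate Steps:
s = -350/3909 (s = (1296 + 104)/(-15035 + (-528 - 73)) = 1400/(-15035 - 601) = 1400/(-15636) = 1400*(-1/15636) = -350/3909 ≈ -0.089537)
s/(-44532) - 101*(17 + (-25 - 35))/44659 = -350/3909/(-44532) - 101*(17 + (-25 - 35))/44659 = -350/3909*(-1/44532) - 101*(17 - 60)*(1/44659) = 175/87037794 - 101*(-43)*(1/44659) = 175/87037794 + 4343*(1/44659) = 175/87037794 + 4343/44659 = 378012954667/3887020842246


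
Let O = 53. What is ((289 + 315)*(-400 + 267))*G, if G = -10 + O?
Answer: -3454276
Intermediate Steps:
G = 43 (G = -10 + 53 = 43)
((289 + 315)*(-400 + 267))*G = ((289 + 315)*(-400 + 267))*43 = (604*(-133))*43 = -80332*43 = -3454276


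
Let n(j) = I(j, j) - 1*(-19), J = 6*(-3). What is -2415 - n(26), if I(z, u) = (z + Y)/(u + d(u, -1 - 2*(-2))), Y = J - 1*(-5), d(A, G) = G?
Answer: -70599/29 ≈ -2434.4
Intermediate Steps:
J = -18
Y = -13 (Y = -18 - 1*(-5) = -18 + 5 = -13)
I(z, u) = (-13 + z)/(3 + u) (I(z, u) = (z - 13)/(u + (-1 - 2*(-2))) = (-13 + z)/(u + (-1 + 4)) = (-13 + z)/(u + 3) = (-13 + z)/(3 + u))
n(j) = 19 + (-13 + j)/(3 + j) (n(j) = (-13 + j)/(3 + j) - 1*(-19) = (-13 + j)/(3 + j) + 19 = 19 + (-13 + j)/(3 + j))
-2415 - n(26) = -2415 - 4*(11 + 5*26)/(3 + 26) = -2415 - 4*(11 + 130)/29 = -2415 - 4*141/29 = -2415 - 1*564/29 = -2415 - 564/29 = -70599/29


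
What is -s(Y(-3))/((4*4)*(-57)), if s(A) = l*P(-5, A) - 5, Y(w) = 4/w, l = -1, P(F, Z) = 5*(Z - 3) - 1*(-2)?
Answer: 11/684 ≈ 0.016082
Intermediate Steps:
P(F, Z) = -13 + 5*Z (P(F, Z) = 5*(-3 + Z) + 2 = (-15 + 5*Z) + 2 = -13 + 5*Z)
s(A) = 8 - 5*A (s(A) = -(-13 + 5*A) - 5 = (13 - 5*A) - 5 = 8 - 5*A)
-s(Y(-3))/((4*4)*(-57)) = -(8 - 20/(-3))/((4*4)*(-57)) = -(8 - 20*(-1)/3)/(16*(-57)) = -(8 - 5*(-4/3))/(-912) = -(8 + 20/3)*(-1)/912 = -44*(-1)/(3*912) = -1*(-11/684) = 11/684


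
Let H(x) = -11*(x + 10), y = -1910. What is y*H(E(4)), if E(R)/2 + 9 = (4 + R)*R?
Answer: 1176560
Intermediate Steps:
E(R) = -18 + 2*R*(4 + R) (E(R) = -18 + 2*((4 + R)*R) = -18 + 2*(R*(4 + R)) = -18 + 2*R*(4 + R))
H(x) = -110 - 11*x (H(x) = -11*(10 + x) = -110 - 11*x)
y*H(E(4)) = -1910*(-110 - 11*(-18 + 2*4² + 8*4)) = -1910*(-110 - 11*(-18 + 2*16 + 32)) = -1910*(-110 - 11*(-18 + 32 + 32)) = -1910*(-110 - 11*46) = -1910*(-110 - 506) = -1910*(-616) = 1176560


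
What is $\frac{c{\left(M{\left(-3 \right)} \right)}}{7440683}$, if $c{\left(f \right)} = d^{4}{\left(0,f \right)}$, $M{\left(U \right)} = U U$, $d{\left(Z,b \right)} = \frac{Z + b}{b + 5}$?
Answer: $\frac{6561}{285841278128} \approx 2.2953 \cdot 10^{-8}$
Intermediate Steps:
$d{\left(Z,b \right)} = \frac{Z + b}{5 + b}$
$M{\left(U \right)} = U^{2}$
$c{\left(f \right)} = \frac{f^{4}}{\left(5 + f\right)^{4}}$ ($c{\left(f \right)} = \left(\frac{0 + f}{5 + f}\right)^{4} = \left(\frac{f}{5 + f}\right)^{4} = \frac{f^{4}}{\left(5 + f\right)^{4}}$)
$\frac{c{\left(M{\left(-3 \right)} \right)}}{7440683} = \frac{\left(\left(-3\right)^{2}\right)^{4} \frac{1}{\left(5 + \left(-3\right)^{2}\right)^{4}}}{7440683} = \frac{9^{4}}{\left(5 + 9\right)^{4}} \cdot \frac{1}{7440683} = \frac{6561}{38416} \cdot \frac{1}{7440683} = \frac{6561}{285841278128}$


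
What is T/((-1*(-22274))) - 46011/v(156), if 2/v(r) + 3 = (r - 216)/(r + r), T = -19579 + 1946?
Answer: 6075825089/82732 ≈ 73440.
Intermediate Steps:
T = -17633
v(r) = 2/(-3 + (-216 + r)/(2*r)) (v(r) = 2/(-3 + (r - 216)/(r + r)) = 2/(-3 + (-216 + r)/((2*r))) = 2/(-3 + (-216 + r)*(1/(2*r))) = 2/(-3 + (-216 + r)/(2*r)))
T/((-1*(-22274))) - 46011/v(156) = -17633/((-1*(-22274))) - 46011/((-4*156/(216 + 5*156))) = -17633/22274 - 46011/((-4*156/(216 + 780))) = -17633*1/22274 - 46011/((-4*156/996)) = -2519/3182 - 46011/((-4*156*1/996)) = -2519/3182 - 46011/(-52/83) = -2519/3182 - 46011*(-83/52) = -2519/3182 + 3818913/52 = 6075825089/82732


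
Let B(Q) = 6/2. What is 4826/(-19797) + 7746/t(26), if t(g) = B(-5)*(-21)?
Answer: -5690800/46193 ≈ -123.20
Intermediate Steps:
B(Q) = 3 (B(Q) = 6*(1/2) = 3)
t(g) = -63 (t(g) = 3*(-21) = -63)
4826/(-19797) + 7746/t(26) = 4826/(-19797) + 7746/(-63) = 4826*(-1/19797) + 7746*(-1/63) = -4826/19797 - 2582/21 = -5690800/46193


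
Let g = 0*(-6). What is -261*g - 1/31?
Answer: -1/31 ≈ -0.032258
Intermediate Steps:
g = 0
-261*g - 1/31 = -261*0 - 1/31 = 0 - 1*1/31 = 0 - 1/31 = -1/31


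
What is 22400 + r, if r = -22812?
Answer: -412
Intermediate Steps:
22400 + r = 22400 - 22812 = -412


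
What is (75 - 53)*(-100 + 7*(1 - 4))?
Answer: -2662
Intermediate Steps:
(75 - 53)*(-100 + 7*(1 - 4)) = 22*(-100 + 7*(-3)) = 22*(-100 - 21) = 22*(-121) = -2662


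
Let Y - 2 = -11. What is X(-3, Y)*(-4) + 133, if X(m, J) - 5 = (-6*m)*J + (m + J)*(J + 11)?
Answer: 857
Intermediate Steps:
Y = -9 (Y = 2 - 11 = -9)
X(m, J) = 5 + (11 + J)*(J + m) - 6*J*m (X(m, J) = 5 + ((-6*m)*J + (m + J)*(J + 11)) = 5 + (-6*J*m + (J + m)*(11 + J)) = 5 + (-6*J*m + (11 + J)*(J + m)) = 5 + ((11 + J)*(J + m) - 6*J*m) = 5 + (11 + J)*(J + m) - 6*J*m)
X(-3, Y)*(-4) + 133 = (5 + (-9)² + 11*(-9) + 11*(-3) - 5*(-9)*(-3))*(-4) + 133 = (5 + 81 - 99 - 33 - 135)*(-4) + 133 = -181*(-4) + 133 = 724 + 133 = 857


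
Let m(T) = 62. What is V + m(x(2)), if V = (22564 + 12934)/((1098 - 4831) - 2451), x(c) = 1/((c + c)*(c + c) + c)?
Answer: 173955/3092 ≈ 56.260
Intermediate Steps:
x(c) = 1/(c + 4*c**2) (x(c) = 1/((2*c)*(2*c) + c) = 1/(4*c**2 + c) = 1/(c + 4*c**2))
V = -17749/3092 (V = 35498/(-3733 - 2451) = 35498/(-6184) = 35498*(-1/6184) = -17749/3092 ≈ -5.7403)
V + m(x(2)) = -17749/3092 + 62 = 173955/3092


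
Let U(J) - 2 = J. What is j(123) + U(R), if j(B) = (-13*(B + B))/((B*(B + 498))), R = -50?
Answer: -29834/621 ≈ -48.042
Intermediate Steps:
U(J) = 2 + J
j(B) = -26/(498 + B) (j(B) = (-26*B)/((B*(498 + B))) = (-26*B)*(1/(B*(498 + B))) = -26/(498 + B))
j(123) + U(R) = -26/(498 + 123) + (2 - 50) = -26/621 - 48 = -29834/621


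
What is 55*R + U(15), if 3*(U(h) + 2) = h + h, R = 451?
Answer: 24813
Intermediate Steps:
U(h) = -2 + 2*h/3 (U(h) = -2 + (h + h)/3 = -2 + (2*h)/3 = -2 + 2*h/3)
55*R + U(15) = 55*451 + (-2 + (2/3)*15) = 24805 + (-2 + 10) = 24805 + 8 = 24813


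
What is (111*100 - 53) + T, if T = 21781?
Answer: 32828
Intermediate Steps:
(111*100 - 53) + T = (111*100 - 53) + 21781 = (11100 - 53) + 21781 = 11047 + 21781 = 32828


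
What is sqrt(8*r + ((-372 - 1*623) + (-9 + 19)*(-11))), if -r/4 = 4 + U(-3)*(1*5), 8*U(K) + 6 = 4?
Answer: I*sqrt(1193) ≈ 34.54*I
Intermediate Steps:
U(K) = -1/4 (U(K) = -3/4 + (1/8)*4 = -3/4 + 1/2 = -1/4)
r = -11 (r = -4*(4 - 5/4) = -4*11/4 = -11)
sqrt(8*r + ((-372 - 1*623) + (-9 + 19)*(-11))) = sqrt(8*(-11) + ((-372 - 1*623) + (-9 + 19)*(-11))) = sqrt(-88 + ((-372 - 623) + 10*(-11))) = sqrt(-88 + (-995 - 110)) = sqrt(-88 - 1105) = sqrt(-1193) = I*sqrt(1193)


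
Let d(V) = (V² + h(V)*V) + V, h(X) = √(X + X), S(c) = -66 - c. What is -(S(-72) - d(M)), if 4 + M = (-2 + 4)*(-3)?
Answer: 84 - 20*I*√5 ≈ 84.0 - 44.721*I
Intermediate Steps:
M = -10 (M = -4 + (-2 + 4)*(-3) = -4 + 2*(-3) = -4 - 6 = -10)
h(X) = √2*√X (h(X) = √(2*X) = √2*√X)
d(V) = V + V² + √2*V^(3/2) (d(V) = (V² + (√2*√V)*V) + V = (V² + √2*V^(3/2)) + V = V + V² + √2*V^(3/2))
-(S(-72) - d(M)) = -((-66 - 1*(-72)) - (-10)*(1 - 10 + √2*√(-10))) = -((-66 + 72) - (-10)*(1 - 10 + √2*(I*√10))) = -(6 - (-10)*(1 - 10 + 2*I*√5)) = -(6 - (-10)*(-9 + 2*I*√5)) = -(6 - (90 - 20*I*√5)) = -(6 + (-90 + 20*I*√5)) = -(-84 + 20*I*√5) = 84 - 20*I*√5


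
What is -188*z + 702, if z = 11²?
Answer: -22046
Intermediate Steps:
z = 121
-188*z + 702 = -188*121 + 702 = -22748 + 702 = -22046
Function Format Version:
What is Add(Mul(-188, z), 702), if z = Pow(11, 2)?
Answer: -22046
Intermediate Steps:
z = 121
Add(Mul(-188, z), 702) = Add(Mul(-188, 121), 702) = Add(-22748, 702) = -22046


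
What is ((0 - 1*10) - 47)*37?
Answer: -2109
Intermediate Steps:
((0 - 1*10) - 47)*37 = ((0 - 10) - 47)*37 = (-10 - 47)*37 = -57*37 = -2109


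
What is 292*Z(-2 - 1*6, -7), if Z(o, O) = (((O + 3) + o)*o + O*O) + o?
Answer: 40004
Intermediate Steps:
Z(o, O) = o + O² + o*(3 + O + o) (Z(o, O) = (((3 + O) + o)*o + O²) + o = ((3 + O + o)*o + O²) + o = (o*(3 + O + o) + O²) + o = (O² + o*(3 + O + o)) + o = o + O² + o*(3 + O + o))
292*Z(-2 - 1*6, -7) = 292*((-7)² + (-2 - 1*6)² + 4*(-2 - 1*6) - 7*(-2 - 1*6)) = 292*(49 + (-2 - 6)² + 4*(-2 - 6) - 7*(-2 - 6)) = 292*(49 + (-8)² + 4*(-8) - 7*(-8)) = 292*(49 + 64 - 32 + 56) = 292*137 = 40004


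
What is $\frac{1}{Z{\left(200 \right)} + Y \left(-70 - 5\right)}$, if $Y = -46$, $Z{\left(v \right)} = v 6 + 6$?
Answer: $\frac{1}{4656} \approx 0.00021478$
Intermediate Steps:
$Z{\left(v \right)} = 6 + 6 v$ ($Z{\left(v \right)} = 6 v + 6 = 6 + 6 v$)
$\frac{1}{Z{\left(200 \right)} + Y \left(-70 - 5\right)} = \frac{1}{\left(6 + 6 \cdot 200\right) - 46 \left(-70 - 5\right)} = \frac{1}{\left(6 + 1200\right) - -3450} = \frac{1}{1206 + 3450} = \frac{1}{4656}$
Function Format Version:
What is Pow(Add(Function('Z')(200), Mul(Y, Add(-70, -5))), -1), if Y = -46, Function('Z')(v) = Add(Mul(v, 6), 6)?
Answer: Rational(1, 4656) ≈ 0.00021478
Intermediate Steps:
Function('Z')(v) = Add(6, Mul(6, v)) (Function('Z')(v) = Add(Mul(6, v), 6) = Add(6, Mul(6, v)))
Pow(Add(Function('Z')(200), Mul(Y, Add(-70, -5))), -1) = Pow(Add(Add(6, Mul(6, 200)), Mul(-46, Add(-70, -5))), -1) = Pow(Add(Add(6, 1200), Mul(-46, -75)), -1) = Pow(Add(1206, 3450), -1) = Pow(4656, -1) = Rational(1, 4656)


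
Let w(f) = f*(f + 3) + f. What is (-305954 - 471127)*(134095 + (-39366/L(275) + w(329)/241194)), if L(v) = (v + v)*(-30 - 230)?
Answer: -299503932509631651027/2874228500 ≈ -1.0420e+11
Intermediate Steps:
w(f) = f + f*(3 + f) (w(f) = f*(3 + f) + f = f + f*(3 + f))
L(v) = -520*v (L(v) = (2*v)*(-260) = -520*v)
(-305954 - 471127)*(134095 + (-39366/L(275) + w(329)/241194)) = (-305954 - 471127)*(134095 + (-39366/((-520*275)) + (329*(4 + 329))/241194)) = -777081*(134095 + (-39366/(-143000) + (329*333)*(1/241194))) = -777081*(134095 + (-39366*(-1/143000) + 109557*(1/241194))) = -777081*(134095 + (19683/71500 + 36519/80398)) = -777081*(134095 + 2096791167/2874228500) = -777081*385421767498667/2874228500 = -299503932509631651027/2874228500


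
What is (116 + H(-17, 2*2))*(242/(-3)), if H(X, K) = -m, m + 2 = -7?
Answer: -30250/3 ≈ -10083.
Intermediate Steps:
m = -9 (m = -2 - 7 = -9)
H(X, K) = 9 (H(X, K) = -1*(-9) = 9)
(116 + H(-17, 2*2))*(242/(-3)) = (116 + 9)*(242/(-3)) = 125*(242*(-⅓)) = 125*(-242/3) = -30250/3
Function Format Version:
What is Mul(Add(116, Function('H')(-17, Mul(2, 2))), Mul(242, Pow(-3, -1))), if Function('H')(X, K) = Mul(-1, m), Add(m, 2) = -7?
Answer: Rational(-30250, 3) ≈ -10083.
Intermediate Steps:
m = -9 (m = Add(-2, -7) = -9)
Function('H')(X, K) = 9 (Function('H')(X, K) = Mul(-1, -9) = 9)
Mul(Add(116, Function('H')(-17, Mul(2, 2))), Mul(242, Pow(-3, -1))) = Mul(Add(116, 9), Mul(242, Pow(-3, -1))) = Mul(125, Mul(242, Rational(-1, 3))) = Mul(125, Rational(-242, 3)) = Rational(-30250, 3)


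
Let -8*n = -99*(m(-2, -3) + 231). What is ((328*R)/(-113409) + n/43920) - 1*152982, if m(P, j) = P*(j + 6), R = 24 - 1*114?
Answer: -15051654181321/98388608 ≈ -1.5298e+5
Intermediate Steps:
R = -90 (R = 24 - 114 = -90)
m(P, j) = P*(6 + j)
n = 22275/8 (n = -(-99)*(-2*(6 - 3) + 231)/8 = -(-99)*(-2*3 + 231)/8 = -(-99)*(-6 + 231)/8 = -(-99)*225/8 = -1/8*(-22275) = 22275/8 ≈ 2784.4)
((328*R)/(-113409) + n/43920) - 1*152982 = ((328*(-90))/(-113409) + (22275/8)/43920) - 1*152982 = (-29520*(-1/113409) + (22275/8)*(1/43920)) - 152982 = (3280/12601 + 495/7808) - 152982 = 31847735/98388608 - 152982 = -15051654181321/98388608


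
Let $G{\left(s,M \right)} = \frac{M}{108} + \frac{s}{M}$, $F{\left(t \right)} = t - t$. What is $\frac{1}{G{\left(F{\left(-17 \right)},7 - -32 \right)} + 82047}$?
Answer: $\frac{36}{2953705} \approx 1.2188 \cdot 10^{-5}$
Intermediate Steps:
$F{\left(t \right)} = 0$
$G{\left(s,M \right)} = \frac{M}{108} + \frac{s}{M}$ ($G{\left(s,M \right)} = M \frac{1}{108} + \frac{s}{M} = \frac{M}{108} + \frac{s}{M}$)
$\frac{1}{G{\left(F{\left(-17 \right)},7 - -32 \right)} + 82047} = \frac{1}{\left(\frac{7 - -32}{108} + \frac{0}{7 - -32}\right) + 82047} = \frac{1}{\left(\frac{7 + 32}{108} + \frac{0}{7 + 32}\right) + 82047} = \frac{1}{\left(\frac{1}{108} \cdot 39 + \frac{0}{39}\right) + 82047} = \frac{1}{\left(\frac{13}{36} + 0 \cdot \frac{1}{39}\right) + 82047} = \frac{1}{\left(\frac{13}{36} + 0\right) + 82047} = \frac{1}{\frac{13}{36} + 82047} = \frac{1}{\frac{2953705}{36}} = \frac{36}{2953705}$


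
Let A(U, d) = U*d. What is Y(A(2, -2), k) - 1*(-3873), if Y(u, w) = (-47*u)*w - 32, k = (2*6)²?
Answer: 30913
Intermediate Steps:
k = 144 (k = 12² = 144)
Y(u, w) = -32 - 47*u*w (Y(u, w) = -47*u*w - 32 = -32 - 47*u*w)
Y(A(2, -2), k) - 1*(-3873) = (-32 - 47*2*(-2)*144) - 1*(-3873) = (-32 - 47*(-4)*144) + 3873 = (-32 + 27072) + 3873 = 27040 + 3873 = 30913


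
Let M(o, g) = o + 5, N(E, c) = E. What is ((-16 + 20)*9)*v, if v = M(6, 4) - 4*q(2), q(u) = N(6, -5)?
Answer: -468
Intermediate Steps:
M(o, g) = 5 + o
q(u) = 6
v = -13 (v = (5 + 6) - 4*6 = 11 - 24 = -13)
((-16 + 20)*9)*v = ((-16 + 20)*9)*(-13) = (4*9)*(-13) = 36*(-13) = -468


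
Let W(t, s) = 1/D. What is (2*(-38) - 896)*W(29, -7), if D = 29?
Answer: -972/29 ≈ -33.517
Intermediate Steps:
W(t, s) = 1/29
(2*(-38) - 896)*W(29, -7) = (2*(-38) - 896)*(1/29) = (-76 - 896)*(1/29) = -972*1/29 = -972/29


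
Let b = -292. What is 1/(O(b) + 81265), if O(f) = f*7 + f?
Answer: 1/78929 ≈ 1.2670e-5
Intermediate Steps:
O(f) = 8*f (O(f) = 7*f + f = 8*f)
1/(O(b) + 81265) = 1/(8*(-292) + 81265) = 1/(-2336 + 81265) = 1/78929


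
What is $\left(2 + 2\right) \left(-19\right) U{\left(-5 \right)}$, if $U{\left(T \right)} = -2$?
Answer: $152$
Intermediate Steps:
$\left(2 + 2\right) \left(-19\right) U{\left(-5 \right)} = \left(2 + 2\right) \left(-19\right) \left(-2\right) = 4 \left(-19\right) \left(-2\right) = \left(-76\right) \left(-2\right) = 152$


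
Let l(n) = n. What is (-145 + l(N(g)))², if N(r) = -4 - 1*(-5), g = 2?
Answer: 20736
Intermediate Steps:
N(r) = 1 (N(r) = -4 + 5 = 1)
(-145 + l(N(g)))² = (-145 + 1)² = (-144)² = 20736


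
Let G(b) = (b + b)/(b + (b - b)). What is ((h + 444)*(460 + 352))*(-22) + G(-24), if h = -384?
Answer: -1071838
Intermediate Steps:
G(b) = 2 (G(b) = (2*b)/(b + 0) = (2*b)/b = 2)
((h + 444)*(460 + 352))*(-22) + G(-24) = ((-384 + 444)*(460 + 352))*(-22) + 2 = (60*812)*(-22) + 2 = 48720*(-22) + 2 = -1071840 + 2 = -1071838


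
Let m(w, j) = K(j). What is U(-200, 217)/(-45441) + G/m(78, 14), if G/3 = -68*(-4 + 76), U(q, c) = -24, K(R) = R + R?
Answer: -55619728/106029 ≈ -524.57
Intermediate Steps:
K(R) = 2*R
m(w, j) = 2*j
G = -14688 (G = 3*(-68*(-4 + 76)) = 3*(-68*72) = 3*(-4896) = -14688)
U(-200, 217)/(-45441) + G/m(78, 14) = -24/(-45441) - 14688/(2*14) = -24*(-1/45441) - 14688/28 = 8/15147 - 14688*1/28 = 8/15147 - 3672/7 = -55619728/106029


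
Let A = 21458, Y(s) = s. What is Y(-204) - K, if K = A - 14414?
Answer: -7248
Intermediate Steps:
K = 7044 (K = 21458 - 14414 = 7044)
Y(-204) - K = -204 - 1*7044 = -204 - 7044 = -7248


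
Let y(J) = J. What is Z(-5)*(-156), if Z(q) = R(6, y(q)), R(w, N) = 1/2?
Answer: -78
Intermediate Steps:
R(w, N) = ½
Z(q) = ½
Z(-5)*(-156) = (½)*(-156) = -78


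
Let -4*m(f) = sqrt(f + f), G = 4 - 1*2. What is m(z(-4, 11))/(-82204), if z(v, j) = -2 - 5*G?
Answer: I*sqrt(6)/164408 ≈ 1.4899e-5*I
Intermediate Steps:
G = 2 (G = 4 - 2 = 2)
z(v, j) = -12 (z(v, j) = -2 - 5*2 = -2 - 10 = -12)
m(f) = -sqrt(2)*sqrt(f)/4 (m(f) = -sqrt(f + f)/4 = -sqrt(2)*sqrt(f)/4)
m(z(-4, 11))/(-82204) = -sqrt(2)*sqrt(-12)/4/(-82204) = -sqrt(2)*2*I*sqrt(3)/4*(-1/82204) = -I*sqrt(6)/2*(-1/82204) = I*sqrt(6)/164408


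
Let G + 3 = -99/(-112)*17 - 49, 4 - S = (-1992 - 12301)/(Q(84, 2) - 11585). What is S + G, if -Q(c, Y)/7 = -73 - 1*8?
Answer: -3020735/88144 ≈ -34.270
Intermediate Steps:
Q(c, Y) = 567 (Q(c, Y) = -7*(-73 - 1*8) = -7*(-73 - 8) = -7*(-81) = 567)
S = 29779/11018 (S = 4 - (-1992 - 12301)/(567 - 11585) = 4 - (-14293)/(-11018) = 4 - (-14293)*(-1)/11018 = 4 - 1*14293/11018 = 4 - 14293/11018 = 29779/11018 ≈ 2.7028)
G = -4141/112 (G = -3 + (-99/(-112)*17 - 49) = -3 + (-99*(-1/112)*17 - 49) = -3 + ((99/112)*17 - 49) = -3 + (1683/112 - 49) = -3 - 3805/112 = -4141/112 ≈ -36.973)
S + G = 29779/11018 - 4141/112 = -3020735/88144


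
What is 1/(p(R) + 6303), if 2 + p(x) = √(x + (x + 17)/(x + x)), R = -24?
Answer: 302448/1905725993 - 4*I*√3435/1905725993 ≈ 0.0001587 - 1.2302e-7*I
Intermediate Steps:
p(x) = -2 + √(x + (17 + x)/(2*x)) (p(x) = -2 + √(x + (x + 17)/(x + x)) = -2 + √(x + (17 + x)/((2*x))) = -2 + √(x + (17 + x)*(1/(2*x))) = -2 + √(x + (17 + x)/(2*x)))
1/(p(R) + 6303) = 1/((-2 + √(2 + 4*(-24) + 34/(-24))/2) + 6303) = 1/((-2 + √(2 - 96 + 34*(-1/24))/2) + 6303) = 1/((-2 + √(2 - 96 - 17/12)/2) + 6303) = 1/((-2 + √(-1145/12)/2) + 6303) = 1/((-2 + (I*√3435/6)/2) + 6303) = 1/((-2 + I*√3435/12) + 6303) = 1/(6301 + I*√3435/12)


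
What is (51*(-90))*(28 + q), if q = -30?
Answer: 9180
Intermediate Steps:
(51*(-90))*(28 + q) = (51*(-90))*(28 - 30) = -4590*(-2) = 9180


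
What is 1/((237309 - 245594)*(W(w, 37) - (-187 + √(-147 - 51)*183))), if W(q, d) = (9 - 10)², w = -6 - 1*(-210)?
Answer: -94/27614592655 - 549*I*√22/55229185310 ≈ -3.404e-9 - 4.6625e-8*I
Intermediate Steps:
w = 204 (w = -6 + 210 = 204)
W(q, d) = 1 (W(q, d) = (-1)² = 1)
1/((237309 - 245594)*(W(w, 37) - (-187 + √(-147 - 51)*183))) = 1/((237309 - 245594)*(1 - (-187 + √(-147 - 51)*183))) = 1/(-8285*(1 - (-187 + √(-198)*183))) = 1/(-8285*(1 - (-187 + (3*I*√22)*183))) = 1/(-8285*(1 - (-187 + 549*I*√22))) = 1/(-8285*(1 + (187 - 549*I*√22))) = 1/(-8285*(188 - 549*I*√22)) = 1/(-1557580 + 4548465*I*√22)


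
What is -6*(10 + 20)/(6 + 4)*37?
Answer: -666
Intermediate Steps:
-6*(10 + 20)/(6 + 4)*37 = -180/10*37 = -6*3*37 = -18*37 = -666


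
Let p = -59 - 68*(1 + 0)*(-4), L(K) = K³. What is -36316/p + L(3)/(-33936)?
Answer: -410808509/2409456 ≈ -170.50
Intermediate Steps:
p = 213 (p = -59 - 68*(-4) = -59 + 272 = 213)
-36316/p + L(3)/(-33936) = -36316/213 + 3³/(-33936) = -36316*1/213 + 27*(-1/33936) = -36316/213 - 9/11312 = -410808509/2409456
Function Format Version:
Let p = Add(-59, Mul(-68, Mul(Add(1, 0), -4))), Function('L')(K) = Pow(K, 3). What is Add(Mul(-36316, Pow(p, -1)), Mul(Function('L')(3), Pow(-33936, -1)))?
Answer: Rational(-410808509, 2409456) ≈ -170.50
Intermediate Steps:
p = 213 (p = Add(-59, Mul(-68, Mul(1, -4))) = Add(-59, Mul(-68, -4)) = Add(-59, 272) = 213)
Add(Mul(-36316, Pow(p, -1)), Mul(Function('L')(3), Pow(-33936, -1))) = Add(Mul(-36316, Pow(213, -1)), Mul(Pow(3, 3), Pow(-33936, -1))) = Add(Mul(-36316, Rational(1, 213)), Mul(27, Rational(-1, 33936))) = Add(Rational(-36316, 213), Rational(-9, 11312)) = Rational(-410808509, 2409456)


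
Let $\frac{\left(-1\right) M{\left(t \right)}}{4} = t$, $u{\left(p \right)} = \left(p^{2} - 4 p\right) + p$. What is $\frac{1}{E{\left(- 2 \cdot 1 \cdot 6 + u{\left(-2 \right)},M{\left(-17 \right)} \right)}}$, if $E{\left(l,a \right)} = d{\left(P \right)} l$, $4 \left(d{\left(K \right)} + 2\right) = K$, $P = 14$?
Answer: $- \frac{1}{3} \approx -0.33333$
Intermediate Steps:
$d{\left(K \right)} = -2 + \frac{K}{4}$
$u{\left(p \right)} = p^{2} - 3 p$
$M{\left(t \right)} = - 4 t$
$E{\left(l,a \right)} = \frac{3 l}{2}$ ($E{\left(l,a \right)} = \left(-2 + \frac{1}{4} \cdot 14\right) l = \left(-2 + \frac{7}{2}\right) l = \frac{3 l}{2}$)
$\frac{1}{E{\left(- 2 \cdot 1 \cdot 6 + u{\left(-2 \right)},M{\left(-17 \right)} \right)}} = \frac{1}{\frac{3}{2} \left(- 2 \cdot 1 \cdot 6 - 2 \left(-3 - 2\right)\right)} = \frac{1}{\frac{3}{2} \left(\left(-2\right) 6 - -10\right)} = \frac{1}{\frac{3}{2} \left(-12 + 10\right)} = \frac{1}{\frac{3}{2} \left(-2\right)} = \frac{1}{-3} = - \frac{1}{3}$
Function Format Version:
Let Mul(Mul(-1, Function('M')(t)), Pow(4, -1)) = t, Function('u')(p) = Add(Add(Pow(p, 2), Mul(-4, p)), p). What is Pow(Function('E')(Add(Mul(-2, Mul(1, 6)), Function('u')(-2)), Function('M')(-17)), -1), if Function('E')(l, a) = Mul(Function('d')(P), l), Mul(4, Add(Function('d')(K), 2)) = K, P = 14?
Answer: Rational(-1, 3) ≈ -0.33333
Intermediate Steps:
Function('d')(K) = Add(-2, Mul(Rational(1, 4), K))
Function('u')(p) = Add(Pow(p, 2), Mul(-3, p))
Function('M')(t) = Mul(-4, t)
Function('E')(l, a) = Mul(Rational(3, 2), l) (Function('E')(l, a) = Mul(Add(-2, Mul(Rational(1, 4), 14)), l) = Mul(Add(-2, Rational(7, 2)), l) = Mul(Rational(3, 2), l))
Pow(Function('E')(Add(Mul(-2, Mul(1, 6)), Function('u')(-2)), Function('M')(-17)), -1) = Pow(Mul(Rational(3, 2), Add(Mul(-2, Mul(1, 6)), Mul(-2, Add(-3, -2)))), -1) = Pow(Mul(Rational(3, 2), Add(Mul(-2, 6), Mul(-2, -5))), -1) = Pow(Mul(Rational(3, 2), Add(-12, 10)), -1) = Pow(Mul(Rational(3, 2), -2), -1) = Pow(-3, -1) = Rational(-1, 3)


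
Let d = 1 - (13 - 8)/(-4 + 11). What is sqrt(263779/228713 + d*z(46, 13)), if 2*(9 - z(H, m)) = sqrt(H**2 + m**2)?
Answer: sqrt(9547168817417 - 366167454583*sqrt(2285))/1600991 ≈ 1.7618*I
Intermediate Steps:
d = 2/7 (d = 1 - 5/7 = 2/7 ≈ 0.28571)
z(H, m) = 9 - sqrt(H**2 + m**2)/2
sqrt(263779/228713 + d*z(46, 13)) = sqrt(263779/228713 + 2*(9 - sqrt(46**2 + 13**2)/2)/7) = sqrt(263779*(1/228713) + 2*(9 - sqrt(2116 + 169)/2)/7) = sqrt(263779/228713 + 2*(9 - sqrt(2285)/2)/7) = sqrt(263779/228713 + (18/7 - sqrt(2285)/7)) = sqrt(5963287/1600991 - sqrt(2285)/7)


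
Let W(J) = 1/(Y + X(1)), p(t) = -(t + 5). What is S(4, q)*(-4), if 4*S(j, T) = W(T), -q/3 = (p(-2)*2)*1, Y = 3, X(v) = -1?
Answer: -1/2 ≈ -0.50000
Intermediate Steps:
p(t) = -5 - t (p(t) = -(5 + t) = -5 - t)
q = 18 (q = -3*(-5 - 1*(-2))*2 = -3*(-5 + 2)*2 = -3*(-3*2) = -(-18) = -3*(-6) = 18)
W(J) = 1/2 (W(J) = 1/(3 - 1) = 1/2)
S(j, T) = 1/8 (S(j, T) = (1/4)*(1/2) = 1/8)
S(4, q)*(-4) = (1/8)*(-4) = -1/2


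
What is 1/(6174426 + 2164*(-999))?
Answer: 1/4012590 ≈ 2.4922e-7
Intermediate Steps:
1/(6174426 + 2164*(-999)) = 1/(6174426 - 2161836) = 1/4012590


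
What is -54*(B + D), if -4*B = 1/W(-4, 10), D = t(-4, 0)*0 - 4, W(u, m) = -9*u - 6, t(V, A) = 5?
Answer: 4329/20 ≈ 216.45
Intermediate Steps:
W(u, m) = -6 - 9*u
D = -4 (D = 5*0 - 4 = 0 - 4 = -4)
B = -1/120 (B = -1/(4*(-6 - 9*(-4))) = -1/(4*(-6 + 36)) = -1/4/30 = -1/4*1/30 = -1/120 ≈ -0.0083333)
-54*(B + D) = -54*(-1/120 - 4) = -54*(-481/120) = 4329/20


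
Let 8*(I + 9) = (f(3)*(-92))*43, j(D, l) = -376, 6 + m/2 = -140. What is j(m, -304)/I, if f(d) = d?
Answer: 752/2985 ≈ 0.25193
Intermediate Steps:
m = -292 (m = -12 + 2*(-140) = -12 - 280 = -292)
I = -2985/2 (I = -9 + ((3*(-92))*43)/8 = -9 + (-276*43)/8 = -9 + (1/8)*(-11868) = -9 - 2967/2 = -2985/2 ≈ -1492.5)
j(m, -304)/I = -376/(-2985/2) = -376*(-2/2985) = 752/2985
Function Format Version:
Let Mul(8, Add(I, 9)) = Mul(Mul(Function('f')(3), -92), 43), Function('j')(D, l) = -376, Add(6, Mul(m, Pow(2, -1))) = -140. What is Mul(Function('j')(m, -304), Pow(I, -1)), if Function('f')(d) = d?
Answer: Rational(752, 2985) ≈ 0.25193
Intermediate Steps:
m = -292 (m = Add(-12, Mul(2, -140)) = Add(-12, -280) = -292)
I = Rational(-2985, 2) (I = Add(-9, Mul(Rational(1, 8), Mul(Mul(3, -92), 43))) = Add(-9, Mul(Rational(1, 8), Mul(-276, 43))) = Add(-9, Mul(Rational(1, 8), -11868)) = Add(-9, Rational(-2967, 2)) = Rational(-2985, 2) ≈ -1492.5)
Mul(Function('j')(m, -304), Pow(I, -1)) = Mul(-376, Pow(Rational(-2985, 2), -1)) = Mul(-376, Rational(-2, 2985)) = Rational(752, 2985)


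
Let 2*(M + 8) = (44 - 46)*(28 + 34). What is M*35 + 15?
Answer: -2435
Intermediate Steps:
M = -70 (M = -8 + ((44 - 46)*(28 + 34))/2 = -8 + (-2*62)/2 = -8 + (½)*(-124) = -8 - 62 = -70)
M*35 + 15 = -70*35 + 15 = -2450 + 15 = -2435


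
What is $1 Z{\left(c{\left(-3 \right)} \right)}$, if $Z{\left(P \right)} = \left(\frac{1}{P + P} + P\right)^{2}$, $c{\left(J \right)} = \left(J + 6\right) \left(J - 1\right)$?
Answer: $\frac{83521}{576} \approx 145.0$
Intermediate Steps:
$c{\left(J \right)} = \left(-1 + J\right) \left(6 + J\right)$ ($c{\left(J \right)} = \left(6 + J\right) \left(-1 + J\right) = \left(-1 + J\right) \left(6 + J\right)$)
$Z{\left(P \right)} = \left(P + \frac{1}{2 P}\right)^{2}$ ($Z{\left(P \right)} = \left(\frac{1}{2 P} + P\right)^{2} = \left(P + \frac{1}{2 P}\right)^{2}$)
$1 Z{\left(c{\left(-3 \right)} \right)} = 1 \frac{\left(1 + 2 \left(-6 + \left(-3\right)^{2} + 5 \left(-3\right)\right)^{2}\right)^{2}}{4 \left(-6 + \left(-3\right)^{2} + 5 \left(-3\right)\right)^{2}} = 1 \frac{\left(1 + 2 \left(-6 + 9 - 15\right)^{2}\right)^{2}}{4 \left(-6 + 9 - 15\right)^{2}} = 1 \frac{\left(1 + 2 \left(-12\right)^{2}\right)^{2}}{4 \cdot 144} = 1 \cdot \frac{1}{4} \cdot \frac{1}{144} \left(1 + 2 \cdot 144\right)^{2} = 1 \cdot \frac{1}{4} \cdot \frac{1}{144} \left(1 + 288\right)^{2} = 1 \cdot \frac{1}{4} \cdot \frac{1}{144} \cdot 289^{2} = 1 \cdot \frac{1}{4} \cdot \frac{1}{144} \cdot 83521 = 1 \cdot \frac{83521}{576} = \frac{83521}{576}$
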